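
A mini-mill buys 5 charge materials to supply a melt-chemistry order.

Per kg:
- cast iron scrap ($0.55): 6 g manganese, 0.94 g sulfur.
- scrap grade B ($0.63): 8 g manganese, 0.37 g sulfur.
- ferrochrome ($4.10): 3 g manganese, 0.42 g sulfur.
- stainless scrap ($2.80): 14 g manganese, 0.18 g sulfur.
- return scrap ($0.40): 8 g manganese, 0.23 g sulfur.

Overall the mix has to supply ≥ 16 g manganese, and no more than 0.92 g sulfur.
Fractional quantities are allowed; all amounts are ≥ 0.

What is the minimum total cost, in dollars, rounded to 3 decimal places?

$0.800

Let x1 = kg of cast iron scrap, x2 = kg of scrap grade B, x3 = kg of ferrochrome, x4 = kg of stainless scrap, x5 = kg of return scrap.
Minimize 0.55x1 + 0.63x2 + 4.1x3 + 2.8x4 + 0.4x5 with:
  6x1 + 8x2 + 3x3 + 14x4 + 8x5 ≥ 16   (manganese)
  0.94x1 + 0.37x2 + 0.42x3 + 0.18x4 + 0.23x5 ≤ 0.92   (sulfur)
  x1, x2, x3, x4, x5 ≥ 0.
At the optimum only return scrap is positive (cast iron scrap, scrap grade B, ferrochrome, stainless scrap = 0). There the manganese constraint is tight.
Solving gives x5 = 2.
Objective = 0.4·2 = 0.80000.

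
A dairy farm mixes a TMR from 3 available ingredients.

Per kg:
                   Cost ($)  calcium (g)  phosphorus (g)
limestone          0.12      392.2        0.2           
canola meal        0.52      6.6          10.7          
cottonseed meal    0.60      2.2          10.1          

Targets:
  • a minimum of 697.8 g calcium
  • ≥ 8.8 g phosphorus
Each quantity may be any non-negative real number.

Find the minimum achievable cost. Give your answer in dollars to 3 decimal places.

Let x1 = kg of limestone, x2 = kg of canola meal, x3 = kg of cottonseed meal.
Minimise 0.12x1 + 0.52x2 + 0.6x3 subject to:
  392.2x1 + 6.6x2 + 2.2x3 ≥ 697.8   (calcium)
  0.2x1 + 10.7x2 + 10.1x3 ≥ 8.8   (phosphorus)
  x1, x2, x3 ≥ 0.
The optimal basis is {limestone, canola meal}; cottonseed meal drops out. There the calcium and phosphorus constraints are tight.
Solving gives x1 = 1.766, x2 = 0.7894.
Objective = 0.12·1.766 + 0.52·0.7894 = 0.62241.

$0.622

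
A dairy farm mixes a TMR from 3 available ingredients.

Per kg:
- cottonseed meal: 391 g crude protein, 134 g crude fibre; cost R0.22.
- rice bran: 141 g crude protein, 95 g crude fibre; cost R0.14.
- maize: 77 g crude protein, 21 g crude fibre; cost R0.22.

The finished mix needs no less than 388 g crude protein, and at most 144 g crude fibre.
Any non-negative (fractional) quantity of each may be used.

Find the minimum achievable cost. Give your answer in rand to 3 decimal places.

R0.218

Set it up as a linear program. Let x1 = kg of cottonseed meal, x2 = kg of rice bran, x3 = kg of maize.
min 0.22x1 + 0.14x2 + 0.22x3 s.t.:
  391x1 + 141x2 + 77x3 ≥ 388   (crude protein)
  134x1 + 95x2 + 21x3 ≤ 144   (crude fibre)
  x1, x2, x3 ≥ 0.
The minimum-cost mix takes nothing from rice bran, maize — only cottonseed meal. There the crude protein constraint is tight.
That vertex is x1 = 0.9923.
Total cost: 0.22·0.9923 = 0.21831.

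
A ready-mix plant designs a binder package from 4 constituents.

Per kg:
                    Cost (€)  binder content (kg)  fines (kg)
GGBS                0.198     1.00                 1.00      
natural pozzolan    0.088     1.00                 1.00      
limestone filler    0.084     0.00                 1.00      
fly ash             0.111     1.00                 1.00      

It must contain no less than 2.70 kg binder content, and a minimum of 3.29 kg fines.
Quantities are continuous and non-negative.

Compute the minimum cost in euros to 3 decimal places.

€0.287

Let x1 = kg of GGBS, x2 = kg of natural pozzolan, x3 = kg of limestone filler, x4 = kg of fly ash.
Minimize 0.198x1 + 0.088x2 + 0.084x3 + 0.111x4 s.t.:
  1x1 + 1x2 + 1x4 ≥ 2.7   (binder content)
  1x1 + 1x2 + 1x3 + 1x4 ≥ 3.29   (fines)
  x1, x2, x3, x4 ≥ 0.
The cheapest feasible vertex uses only natural pozzolan, limestone filler; GGBS, fly ash are not used. The binder content and fines requirements are met with equality.
So natural pozzolan = 2.7 kg, limestone filler = 0.59 kg.
Hence cost = 0.088·2.7 + 0.084·0.59 = €0.28716.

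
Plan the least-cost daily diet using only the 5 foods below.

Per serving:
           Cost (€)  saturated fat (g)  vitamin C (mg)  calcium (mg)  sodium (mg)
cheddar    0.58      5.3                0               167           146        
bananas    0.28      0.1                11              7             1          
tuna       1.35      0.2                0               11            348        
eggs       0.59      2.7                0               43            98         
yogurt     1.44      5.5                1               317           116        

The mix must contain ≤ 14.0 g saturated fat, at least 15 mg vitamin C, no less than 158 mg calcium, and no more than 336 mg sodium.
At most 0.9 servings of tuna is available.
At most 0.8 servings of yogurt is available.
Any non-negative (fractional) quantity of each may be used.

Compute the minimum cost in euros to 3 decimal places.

€0.897

Set it up as a linear program. Let x1 = servings of cheddar, x2 = servings of bananas, x3 = servings of tuna, x4 = servings of eggs, x5 = servings of yogurt.
Minimize 0.58x1 + 0.28x2 + 1.35x3 + 0.59x4 + 1.44x5 s.t.:
  5.3x1 + 0.1x2 + 0.2x3 + 2.7x4 + 5.5x5 ≤ 14   (saturated fat)
  11x2 + 1x5 ≥ 15   (vitamin C)
  167x1 + 7x2 + 11x3 + 43x4 + 317x5 ≥ 158   (calcium)
  146x1 + 1x2 + 348x3 + 98x4 + 116x5 ≤ 336   (sodium)
  x3 ≤ 0.9
  x5 ≤ 0.8
  x1, x2, x3, x4, x5 ≥ 0.
The cheapest feasible vertex uses only cheddar, bananas; tuna, eggs, yogurt are not used. There the vitamin C and calcium constraints are tight.
Solving gives x1 = 0.8889, x2 = 1.364.
Hence cost = 0.58·0.8889 + 0.28·1.364 = €0.89748.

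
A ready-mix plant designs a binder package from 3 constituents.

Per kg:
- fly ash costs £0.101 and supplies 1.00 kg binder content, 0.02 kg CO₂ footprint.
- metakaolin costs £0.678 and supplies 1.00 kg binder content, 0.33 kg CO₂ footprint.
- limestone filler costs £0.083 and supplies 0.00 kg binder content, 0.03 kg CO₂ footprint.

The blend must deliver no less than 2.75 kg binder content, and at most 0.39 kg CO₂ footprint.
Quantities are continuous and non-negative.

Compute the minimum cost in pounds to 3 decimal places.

Let x1 = kg of fly ash, x2 = kg of metakaolin, x3 = kg of limestone filler.
Minimise 0.101x1 + 0.678x2 + 0.083x3 s.t.:
  1x1 + 1x2 ≥ 2.75   (binder content)
  0.02x1 + 0.33x2 + 0.03x3 ≤ 0.39   (CO₂ footprint)
  x1, x2, x3 ≥ 0.
The cheapest feasible vertex uses only fly ash; metakaolin, limestone filler are not used. The binder content requirement is met with equality.
That vertex is x1 = 2.75.
Hence cost = 0.101·2.75 = £0.27775.

£0.278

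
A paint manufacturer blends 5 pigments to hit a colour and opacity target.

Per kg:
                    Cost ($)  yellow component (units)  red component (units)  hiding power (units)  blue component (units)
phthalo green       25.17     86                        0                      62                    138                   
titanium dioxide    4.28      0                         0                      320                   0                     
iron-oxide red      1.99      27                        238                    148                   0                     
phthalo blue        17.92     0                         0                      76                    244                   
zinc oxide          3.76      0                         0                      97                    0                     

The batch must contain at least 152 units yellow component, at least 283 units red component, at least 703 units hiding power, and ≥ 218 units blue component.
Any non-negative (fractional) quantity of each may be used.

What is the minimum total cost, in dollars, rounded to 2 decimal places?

$27.21

Treat it as an LP. Let x1 = kg of phthalo green, x2 = kg of titanium dioxide, x3 = kg of iron-oxide red, x4 = kg of phthalo blue, x5 = kg of zinc oxide.
min 25.17x1 + 4.28x2 + 1.99x3 + 17.92x4 + 3.76x5 with:
  86x1 + 27x3 ≥ 152   (yellow component)
  238x3 ≥ 283   (red component)
  62x1 + 320x2 + 148x3 + 76x4 + 97x5 ≥ 703   (hiding power)
  138x1 + 244x4 ≥ 218   (blue component)
  x1, x2, x3, x4, x5 ≥ 0.
The cheapest feasible vertex uses only iron-oxide red, phthalo blue; phthalo green, titanium dioxide, zinc oxide are not used. Binding constraints: yellow component and blue component.
That vertex is x3 = 5.63, x4 = 0.8934.
Total cost: 1.99·5.63 + 17.92·0.8934 = 27.2134.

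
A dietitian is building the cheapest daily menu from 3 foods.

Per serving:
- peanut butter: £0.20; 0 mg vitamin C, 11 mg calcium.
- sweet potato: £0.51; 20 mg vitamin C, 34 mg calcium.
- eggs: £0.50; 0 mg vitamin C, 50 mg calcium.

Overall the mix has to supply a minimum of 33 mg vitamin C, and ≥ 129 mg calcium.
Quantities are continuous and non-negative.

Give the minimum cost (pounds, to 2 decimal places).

This is a linear program. Let x1 = servings of peanut butter, x2 = servings of sweet potato, x3 = servings of eggs.
Minimize 0.2x1 + 0.51x2 + 0.5x3 subject to:
  20x2 ≥ 33   (vitamin C)
  11x1 + 34x2 + 50x3 ≥ 129   (calcium)
  x1, x2, x3 ≥ 0.
The minimum-cost mix takes nothing from peanut butter — only sweet potato, eggs. The vitamin C and calcium requirements are met with equality.
Optimal quantities: sweet potato = 1.65 servings, eggs = 1.458 servings.
Hence cost = 0.51·1.65 + 0.5·1.458 = £1.5705.

£1.57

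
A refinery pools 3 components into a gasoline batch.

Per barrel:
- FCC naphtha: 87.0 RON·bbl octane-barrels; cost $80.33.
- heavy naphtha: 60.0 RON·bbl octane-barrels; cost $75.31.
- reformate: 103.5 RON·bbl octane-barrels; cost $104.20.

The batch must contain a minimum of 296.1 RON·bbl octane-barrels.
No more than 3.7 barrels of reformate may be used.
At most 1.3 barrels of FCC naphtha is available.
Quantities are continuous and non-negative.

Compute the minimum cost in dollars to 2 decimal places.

$288.67

This is a linear program. Let x1 = barrels of FCC naphtha, x2 = barrels of heavy naphtha, x3 = barrels of reformate.
Minimise 80.33x1 + 75.31x2 + 104.2x3 s.t.:
  87x1 + 60x2 + 103.5x3 ≥ 296.1   (octane-barrels)
  x3 ≤ 3.7
  x1 ≤ 1.3
  x1, x2, x3 ≥ 0.
The minimum-cost mix takes nothing from heavy naphtha — only FCC naphtha, reformate. Binding constraints: octane-barrels and the FCC naphtha cap.
So FCC naphtha = 1.3 barrels, reformate = 1.7681 barrels.
Objective = 80.33·1.3 + 104.2·1.7681 = 288.66502.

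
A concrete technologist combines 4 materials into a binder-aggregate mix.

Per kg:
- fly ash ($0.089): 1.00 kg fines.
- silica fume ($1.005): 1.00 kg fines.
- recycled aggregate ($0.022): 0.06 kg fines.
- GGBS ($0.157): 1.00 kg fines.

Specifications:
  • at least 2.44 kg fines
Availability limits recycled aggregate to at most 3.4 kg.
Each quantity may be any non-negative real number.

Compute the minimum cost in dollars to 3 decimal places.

Let x1 = kg of fly ash, x2 = kg of silica fume, x3 = kg of recycled aggregate, x4 = kg of GGBS.
min 0.089x1 + 1.005x2 + 0.022x3 + 0.157x4 with:
  1x1 + 1x2 + 0.06x3 + 1x4 ≥ 2.44   (fines)
  x3 ≤ 3.4
  x1, x2, x3, x4 ≥ 0.
The optimal basis is {fly ash}; silica fume, recycled aggregate, GGBS drop out. Binding constraint: fines.
Optimal quantities: fly ash = 2.44 kg.
Total cost: 0.089·2.44 = 0.21716.

$0.217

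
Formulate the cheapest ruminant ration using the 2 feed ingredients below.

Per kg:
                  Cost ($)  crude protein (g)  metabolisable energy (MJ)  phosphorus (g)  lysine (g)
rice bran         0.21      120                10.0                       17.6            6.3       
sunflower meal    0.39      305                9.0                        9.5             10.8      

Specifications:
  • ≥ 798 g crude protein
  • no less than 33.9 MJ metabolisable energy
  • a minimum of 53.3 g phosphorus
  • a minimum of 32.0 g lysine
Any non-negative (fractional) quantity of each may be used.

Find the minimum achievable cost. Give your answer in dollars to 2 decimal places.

$1.14

Let x1 = kg of rice bran, x2 = kg of sunflower meal.
Minimise 0.21x1 + 0.39x2 with:
  120x1 + 305x2 ≥ 798   (crude protein)
  10x1 + 9x2 ≥ 33.9   (metabolisable energy)
  17.6x1 + 9.5x2 ≥ 53.3   (phosphorus)
  6.3x1 + 10.8x2 ≥ 32   (lysine)
  x1, x2 ≥ 0.
Both inputs are positive at the optimum. There the crude protein and phosphorus constraints are tight.
Solving gives x1 = 2.052, x2 = 1.809.
Total cost: 0.21·2.052 + 0.39·1.809 = 1.1364.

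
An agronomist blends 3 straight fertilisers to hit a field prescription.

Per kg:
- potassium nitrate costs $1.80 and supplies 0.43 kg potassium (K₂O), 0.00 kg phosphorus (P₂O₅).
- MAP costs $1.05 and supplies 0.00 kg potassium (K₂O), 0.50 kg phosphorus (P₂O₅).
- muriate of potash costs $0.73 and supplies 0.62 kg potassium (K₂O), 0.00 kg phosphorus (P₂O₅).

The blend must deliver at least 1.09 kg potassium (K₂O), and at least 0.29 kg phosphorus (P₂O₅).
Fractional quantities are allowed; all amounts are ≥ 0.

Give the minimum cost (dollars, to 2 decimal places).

$1.89

Set it up as a linear program. Let x1 = kg of potassium nitrate, x2 = kg of MAP, x3 = kg of muriate of potash.
Minimise 1.8x1 + 1.05x2 + 0.73x3 with:
  0.43x1 + 0.62x3 ≥ 1.09   (potassium (K₂O))
  0.5x2 ≥ 0.29   (phosphorus (P₂O₅))
  x1, x2, x3 ≥ 0.
The optimal basis is {MAP, muriate of potash}; potassium nitrate drops out. The potassium (K₂O) and phosphorus (P₂O₅) requirements are met with equality.
That vertex is x2 = 0.58, x3 = 1.758.
Total cost: 1.05·0.58 + 0.73·1.758 = 1.8923.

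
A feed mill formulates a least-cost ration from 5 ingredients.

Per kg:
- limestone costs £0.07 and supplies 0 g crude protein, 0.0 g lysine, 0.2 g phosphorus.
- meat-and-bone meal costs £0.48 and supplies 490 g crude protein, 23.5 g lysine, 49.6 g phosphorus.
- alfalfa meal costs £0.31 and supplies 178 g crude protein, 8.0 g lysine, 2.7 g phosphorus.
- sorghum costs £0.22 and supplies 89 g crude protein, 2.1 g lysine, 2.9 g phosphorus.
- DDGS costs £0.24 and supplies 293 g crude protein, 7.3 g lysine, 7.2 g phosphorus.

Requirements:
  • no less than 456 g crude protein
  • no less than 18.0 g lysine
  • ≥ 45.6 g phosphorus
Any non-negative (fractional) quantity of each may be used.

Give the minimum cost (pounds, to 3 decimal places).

£0.446

Let x1 = kg of limestone, x2 = kg of meat-and-bone meal, x3 = kg of alfalfa meal, x4 = kg of sorghum, x5 = kg of DDGS.
Minimize 0.07x1 + 0.48x2 + 0.31x3 + 0.22x4 + 0.24x5 subject to:
  490x2 + 178x3 + 89x4 + 293x5 ≥ 456   (crude protein)
  23.5x2 + 8x3 + 2.1x4 + 7.3x5 ≥ 18   (lysine)
  0.2x1 + 49.6x2 + 2.7x3 + 2.9x4 + 7.2x5 ≥ 45.6   (phosphorus)
  x1, x2, x3, x4, x5 ≥ 0.
At the optimum only meat-and-bone meal, DDGS are positive (limestone, alfalfa meal, sorghum = 0). The crude protein and phosphorus requirements are met with equality.
Optimal quantities: meat-and-bone meal = 0.9157 kg, DDGS = 0.02486 kg.
Objective = 0.48·0.9157 + 0.24·0.02486 = 0.445502.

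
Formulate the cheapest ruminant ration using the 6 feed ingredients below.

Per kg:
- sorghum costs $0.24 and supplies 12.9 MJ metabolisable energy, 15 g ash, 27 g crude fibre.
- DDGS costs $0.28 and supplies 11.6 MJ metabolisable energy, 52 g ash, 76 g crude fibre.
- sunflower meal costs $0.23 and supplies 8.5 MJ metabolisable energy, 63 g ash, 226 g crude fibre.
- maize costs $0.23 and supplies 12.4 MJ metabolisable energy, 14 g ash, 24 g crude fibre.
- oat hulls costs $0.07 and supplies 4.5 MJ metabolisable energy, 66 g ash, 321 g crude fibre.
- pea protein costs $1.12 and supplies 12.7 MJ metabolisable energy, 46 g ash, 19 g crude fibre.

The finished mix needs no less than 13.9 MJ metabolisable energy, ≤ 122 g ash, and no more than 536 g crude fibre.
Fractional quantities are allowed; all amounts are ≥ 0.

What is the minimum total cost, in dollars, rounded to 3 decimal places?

$0.236

This is a linear program. Let x1 = kg of sorghum, x2 = kg of DDGS, x3 = kg of sunflower meal, x4 = kg of maize, x5 = kg of oat hulls, x6 = kg of pea protein.
Minimise 0.24x1 + 0.28x2 + 0.23x3 + 0.23x4 + 0.07x5 + 1.12x6 subject to:
  12.9x1 + 11.6x2 + 8.5x3 + 12.4x4 + 4.5x5 + 12.7x6 ≥ 13.9   (metabolisable energy)
  15x1 + 52x2 + 63x3 + 14x4 + 66x5 + 46x6 ≤ 122   (ash)
  27x1 + 76x2 + 226x3 + 24x4 + 321x5 + 19x6 ≤ 536   (crude fibre)
  x1, x2, x3, x4, x5, x6 ≥ 0.
The minimum-cost mix takes nothing from sorghum, DDGS, sunflower meal, pea protein — only maize, oat hulls. The metabolisable energy and crude fibre requirements are met with equality.
Solving gives x4 = 0.5294, x5 = 1.63.
Cost = 0.23·0.5294 + 0.07·1.63 = 0.23586.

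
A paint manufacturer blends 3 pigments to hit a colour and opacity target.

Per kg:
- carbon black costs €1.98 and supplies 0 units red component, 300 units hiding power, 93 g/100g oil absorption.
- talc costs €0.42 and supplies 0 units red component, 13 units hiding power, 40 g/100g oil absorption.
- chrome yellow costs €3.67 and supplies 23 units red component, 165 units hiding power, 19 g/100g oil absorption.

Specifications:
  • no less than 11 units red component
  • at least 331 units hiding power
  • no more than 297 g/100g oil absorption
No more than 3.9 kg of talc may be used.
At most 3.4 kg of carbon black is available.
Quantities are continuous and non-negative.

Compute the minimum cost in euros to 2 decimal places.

€3.42

This is a linear program. Let x1 = kg of carbon black, x2 = kg of talc, x3 = kg of chrome yellow.
min 1.98x1 + 0.42x2 + 3.67x3 subject to:
  23x3 ≥ 11   (red component)
  300x1 + 13x2 + 165x3 ≥ 331   (hiding power)
  93x1 + 40x2 + 19x3 ≤ 297   (oil absorption)
  x2 ≤ 3.9
  x1 ≤ 3.4
  x1, x2, x3 ≥ 0.
The minimum-cost mix takes nothing from talc — only carbon black, chrome yellow. The red component and hiding power requirements are met with equality.
That vertex is x1 = 0.8403, x3 = 0.4783.
Total cost: 1.98·0.8403 + 3.67·0.4783 = 3.4192.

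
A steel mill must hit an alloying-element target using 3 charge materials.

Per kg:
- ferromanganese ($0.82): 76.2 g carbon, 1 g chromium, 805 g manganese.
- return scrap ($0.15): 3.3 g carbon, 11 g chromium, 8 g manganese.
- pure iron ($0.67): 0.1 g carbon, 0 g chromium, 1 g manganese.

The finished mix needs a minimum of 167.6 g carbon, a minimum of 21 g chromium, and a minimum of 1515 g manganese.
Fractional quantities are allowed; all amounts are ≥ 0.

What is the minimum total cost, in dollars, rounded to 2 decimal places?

$2.00

Set it up as a linear program. Let x1 = kg of ferromanganese, x2 = kg of return scrap, x3 = kg of pure iron.
min 0.82x1 + 0.15x2 + 0.67x3 s.t.:
  76.2x1 + 3.3x2 + 0.1x3 ≥ 167.6   (carbon)
  1x1 + 11x2 ≥ 21   (chromium)
  805x1 + 8x2 + 1x3 ≥ 1515   (manganese)
  x1, x2, x3 ≥ 0.
The minimum-cost mix takes nothing from pure iron — only ferromanganese, return scrap. The carbon and chromium requirements are met with equality.
So ferromanganese = 2.125 kg, return scrap = 1.716 kg.
Total cost: 0.82·2.125 + 0.15·1.716 = 1.9999.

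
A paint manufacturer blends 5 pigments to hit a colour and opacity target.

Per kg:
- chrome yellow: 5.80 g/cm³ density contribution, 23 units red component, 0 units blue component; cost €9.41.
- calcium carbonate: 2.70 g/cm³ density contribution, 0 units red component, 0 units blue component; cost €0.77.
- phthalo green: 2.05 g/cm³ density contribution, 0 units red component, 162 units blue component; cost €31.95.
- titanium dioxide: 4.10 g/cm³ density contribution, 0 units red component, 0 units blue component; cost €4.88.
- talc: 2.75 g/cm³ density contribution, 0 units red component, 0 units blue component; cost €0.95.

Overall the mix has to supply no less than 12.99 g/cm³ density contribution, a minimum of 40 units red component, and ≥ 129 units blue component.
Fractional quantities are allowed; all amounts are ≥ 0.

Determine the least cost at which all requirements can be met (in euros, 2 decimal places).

Let x1 = kg of chrome yellow, x2 = kg of calcium carbonate, x3 = kg of phthalo green, x4 = kg of titanium dioxide, x5 = kg of talc.
min 9.41x1 + 0.77x2 + 31.95x3 + 4.88x4 + 0.95x5 subject to:
  5.8x1 + 2.7x2 + 2.05x3 + 4.1x4 + 2.75x5 ≥ 12.99   (density contribution)
  23x1 ≥ 40   (red component)
  162x3 ≥ 129   (blue component)
  x1, x2, x3, x4, x5 ≥ 0.
The optimal basis is {chrome yellow, calcium carbonate, phthalo green}; titanium dioxide, talc drop out. Binding constraints: density contribution, red component, blue component.
So chrome yellow = 1.739 kg, calcium carbonate = 0.4706 kg, phthalo green = 0.7963 kg.
Cost = 9.41·1.739 + 0.77·0.4706 + 31.95·0.7963 = 42.1681.

€42.17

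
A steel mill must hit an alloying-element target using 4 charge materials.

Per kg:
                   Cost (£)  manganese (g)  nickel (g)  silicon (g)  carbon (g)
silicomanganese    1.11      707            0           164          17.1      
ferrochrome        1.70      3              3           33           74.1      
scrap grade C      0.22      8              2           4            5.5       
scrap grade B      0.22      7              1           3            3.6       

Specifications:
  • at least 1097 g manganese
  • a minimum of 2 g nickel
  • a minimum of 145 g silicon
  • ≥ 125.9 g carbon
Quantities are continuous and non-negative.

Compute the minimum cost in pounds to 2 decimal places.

Let x1 = kg of silicomanganese, x2 = kg of ferrochrome, x3 = kg of scrap grade C, x4 = kg of scrap grade B.
min 1.11x1 + 1.7x2 + 0.22x3 + 0.22x4 s.t.:
  707x1 + 3x2 + 8x3 + 7x4 ≥ 1097   (manganese)
  3x2 + 2x3 + 1x4 ≥ 2   (nickel)
  164x1 + 33x2 + 4x3 + 3x4 ≥ 145   (silicon)
  17.1x1 + 74.1x2 + 5.5x3 + 3.6x4 ≥ 125.9   (carbon)
  x1, x2, x3, x4 ≥ 0.
The cheapest feasible vertex uses only silicomanganese, ferrochrome; scrap grade C, scrap grade B are not used. Binding constraints: manganese and carbon.
So silicomanganese = 1.546 kg, ferrochrome = 1.342 kg.
Hence cost = 1.11·1.546 + 1.7·1.342 = £3.9975.

£4.00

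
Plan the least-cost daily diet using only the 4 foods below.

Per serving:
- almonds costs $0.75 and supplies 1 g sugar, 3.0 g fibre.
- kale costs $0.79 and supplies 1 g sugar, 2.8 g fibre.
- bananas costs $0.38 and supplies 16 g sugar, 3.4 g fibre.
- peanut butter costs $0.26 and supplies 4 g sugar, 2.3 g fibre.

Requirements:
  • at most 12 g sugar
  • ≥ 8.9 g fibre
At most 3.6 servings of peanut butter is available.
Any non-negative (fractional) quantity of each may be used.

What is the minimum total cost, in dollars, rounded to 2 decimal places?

$1.34

Let x1 = servings of almonds, x2 = servings of kale, x3 = servings of bananas, x4 = servings of peanut butter.
Minimise 0.75x1 + 0.79x2 + 0.38x3 + 0.26x4 with:
  1x1 + 1x2 + 16x3 + 4x4 ≤ 12   (sugar)
  3x1 + 2.8x2 + 3.4x3 + 2.3x4 ≥ 8.9   (fibre)
  x4 ≤ 3.6
  x1, x2, x3, x4 ≥ 0.
The optimal basis is {almonds, peanut butter}; kale, bananas drop out. The sugar and fibre requirements are met with equality.
Solving gives x1 = 0.8247, x4 = 2.794.
Total cost: 0.75·0.8247 + 0.26·2.794 = 1.34497.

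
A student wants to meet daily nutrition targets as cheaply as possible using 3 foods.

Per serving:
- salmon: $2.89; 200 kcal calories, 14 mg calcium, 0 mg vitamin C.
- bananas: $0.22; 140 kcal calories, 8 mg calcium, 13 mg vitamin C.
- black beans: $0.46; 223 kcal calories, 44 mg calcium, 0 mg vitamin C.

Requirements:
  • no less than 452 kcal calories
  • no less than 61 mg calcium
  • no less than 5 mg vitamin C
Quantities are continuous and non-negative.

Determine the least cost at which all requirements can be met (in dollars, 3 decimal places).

Treat it as an LP. Let x1 = servings of salmon, x2 = servings of bananas, x3 = servings of black beans.
Minimize 2.89x1 + 0.22x2 + 0.46x3 subject to:
  200x1 + 140x2 + 223x3 ≥ 452   (calories)
  14x1 + 8x2 + 44x3 ≥ 61   (calcium)
  13x2 ≥ 5   (vitamin C)
  x1, x2, x3 ≥ 0.
The optimal basis is {bananas, black beans}; salmon drops out. The calories and calcium requirements are met with equality.
That vertex is x2 = 1.4362, x3 = 1.1252.
Cost = 0.22·1.4362 + 0.46·1.1252 = 0.83356.

$0.834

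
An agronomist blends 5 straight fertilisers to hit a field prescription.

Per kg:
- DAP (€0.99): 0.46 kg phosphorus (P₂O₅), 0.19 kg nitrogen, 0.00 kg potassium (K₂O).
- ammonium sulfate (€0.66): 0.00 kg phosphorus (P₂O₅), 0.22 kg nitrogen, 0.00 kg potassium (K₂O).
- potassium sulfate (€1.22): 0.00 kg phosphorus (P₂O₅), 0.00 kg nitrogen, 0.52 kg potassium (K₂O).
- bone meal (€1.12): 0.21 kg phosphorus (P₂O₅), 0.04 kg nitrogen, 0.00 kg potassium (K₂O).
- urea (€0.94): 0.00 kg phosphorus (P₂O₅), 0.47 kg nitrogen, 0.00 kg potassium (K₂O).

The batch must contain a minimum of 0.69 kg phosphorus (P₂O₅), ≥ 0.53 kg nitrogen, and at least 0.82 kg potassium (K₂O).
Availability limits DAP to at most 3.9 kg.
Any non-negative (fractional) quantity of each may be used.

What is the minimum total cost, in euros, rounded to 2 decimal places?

€3.90

Let x1 = kg of DAP, x2 = kg of ammonium sulfate, x3 = kg of potassium sulfate, x4 = kg of bone meal, x5 = kg of urea.
Minimize 0.99x1 + 0.66x2 + 1.22x3 + 1.12x4 + 0.94x5 subject to:
  0.46x1 + 0.21x4 ≥ 0.69   (phosphorus (P₂O₅))
  0.19x1 + 0.22x2 + 0.04x4 + 0.47x5 ≥ 0.53   (nitrogen)
  0.52x3 ≥ 0.82   (potassium (K₂O))
  x1 ≤ 3.9
  x1, x2, x3, x4, x5 ≥ 0.
At the optimum only DAP, potassium sulfate, urea are positive (ammonium sulfate, bone meal = 0). There the phosphorus (P₂O₅), nitrogen, potassium (K₂O) constraints are tight.
Optimal quantities: DAP = 1.5 kg, potassium sulfate = 1.577 kg, urea = 0.5213 kg.
Cost = 0.99·1.5 + 1.22·1.577 + 0.94·0.5213 = 3.8990.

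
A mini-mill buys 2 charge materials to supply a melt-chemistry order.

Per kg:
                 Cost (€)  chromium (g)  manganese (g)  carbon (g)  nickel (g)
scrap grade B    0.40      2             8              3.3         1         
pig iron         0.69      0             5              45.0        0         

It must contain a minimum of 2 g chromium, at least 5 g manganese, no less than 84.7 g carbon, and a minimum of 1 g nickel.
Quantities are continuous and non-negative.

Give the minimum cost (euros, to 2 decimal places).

Set it up as a linear program. Let x1 = kg of scrap grade B, x2 = kg of pig iron.
Minimize 0.4x1 + 0.69x2 with:
  2x1 ≥ 2   (chromium)
  8x1 + 5x2 ≥ 5   (manganese)
  3.3x1 + 45x2 ≥ 84.7   (carbon)
  1x1 ≥ 1   (nickel)
  x1, x2 ≥ 0.
Both inputs are positive at the optimum. There the chromium, carbon, nickel constraints are tight.
That vertex is x1 = 1, x2 = 1.809.
Total cost: 0.4·1 + 0.69·1.809 = 1.6482.

€1.65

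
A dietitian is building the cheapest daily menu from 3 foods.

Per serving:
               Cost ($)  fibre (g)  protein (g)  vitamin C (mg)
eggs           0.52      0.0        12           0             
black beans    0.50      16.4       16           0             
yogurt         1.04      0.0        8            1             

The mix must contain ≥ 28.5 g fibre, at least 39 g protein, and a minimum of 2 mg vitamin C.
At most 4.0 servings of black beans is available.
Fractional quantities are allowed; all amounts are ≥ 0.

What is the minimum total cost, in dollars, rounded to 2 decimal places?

This is a linear program. Let x1 = servings of eggs, x2 = servings of black beans, x3 = servings of yogurt.
Minimize 0.52x1 + 0.5x2 + 1.04x3 with:
  16.4x2 ≥ 28.5   (fibre)
  12x1 + 16x2 + 8x3 ≥ 39   (protein)
  1x3 ≥ 2   (vitamin C)
  x2 ≤ 4
  x1, x2, x3 ≥ 0.
At the optimum only black beans, yogurt are positive (eggs = 0). Binding constraints: fibre and vitamin C.
So black beans = 1.738 servings, yogurt = 2 servings.
Cost = 0.5·1.738 + 1.04·2 = 2.9490.

$2.95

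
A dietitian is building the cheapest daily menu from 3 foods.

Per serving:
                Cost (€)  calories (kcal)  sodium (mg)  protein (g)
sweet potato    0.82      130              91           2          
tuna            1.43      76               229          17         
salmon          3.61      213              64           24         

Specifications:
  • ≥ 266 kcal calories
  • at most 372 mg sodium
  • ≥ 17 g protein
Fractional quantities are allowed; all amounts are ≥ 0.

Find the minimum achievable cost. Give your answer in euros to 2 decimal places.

Let x1 = servings of sweet potato, x2 = servings of tuna, x3 = servings of salmon.
min 0.82x1 + 1.43x2 + 3.61x3 subject to:
  130x1 + 76x2 + 213x3 ≥ 266   (calories)
  91x1 + 229x2 + 64x3 ≤ 372   (sodium)
  2x1 + 17x2 + 24x3 ≥ 17   (protein)
  x1, x2, x3 ≥ 0.
The optimal basis is {sweet potato, tuna}; salmon drops out. There the calories and protein constraints are tight.
Solving gives x1 = 1.569, x2 = 0.8154.
Cost = 0.82·1.569 + 1.43·0.8154 = 2.4526.

€2.45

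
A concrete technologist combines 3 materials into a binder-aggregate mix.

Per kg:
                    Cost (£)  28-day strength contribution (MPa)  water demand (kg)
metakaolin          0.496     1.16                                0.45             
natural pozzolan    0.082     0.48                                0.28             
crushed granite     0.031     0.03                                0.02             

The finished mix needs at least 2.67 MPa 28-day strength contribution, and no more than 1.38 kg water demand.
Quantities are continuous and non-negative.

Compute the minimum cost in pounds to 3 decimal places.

£0.689

Let x1 = kg of metakaolin, x2 = kg of natural pozzolan, x3 = kg of crushed granite.
Minimise 0.496x1 + 0.082x2 + 0.031x3 subject to:
  1.16x1 + 0.48x2 + 0.03x3 ≥ 2.67   (28-day strength contribution)
  0.45x1 + 0.28x2 + 0.02x3 ≤ 1.38   (water demand)
  x1, x2, x3 ≥ 0.
The minimum-cost mix takes nothing from crushed granite — only metakaolin, natural pozzolan. Binding constraints: 28-day strength contribution and water demand.
Optimal quantities: metakaolin = 0.7831 kg, natural pozzolan = 3.67 kg.
Objective = 0.496·0.7831 + 0.082·3.67 = 0.68936.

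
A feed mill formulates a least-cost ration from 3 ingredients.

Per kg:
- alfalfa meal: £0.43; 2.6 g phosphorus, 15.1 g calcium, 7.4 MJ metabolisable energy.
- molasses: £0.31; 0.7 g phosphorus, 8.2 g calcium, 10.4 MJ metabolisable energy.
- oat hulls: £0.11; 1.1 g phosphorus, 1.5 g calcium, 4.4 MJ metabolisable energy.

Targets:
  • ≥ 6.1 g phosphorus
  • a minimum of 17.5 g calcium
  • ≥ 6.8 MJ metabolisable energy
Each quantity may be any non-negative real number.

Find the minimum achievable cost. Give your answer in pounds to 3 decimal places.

This is a linear program. Let x1 = kg of alfalfa meal, x2 = kg of molasses, x3 = kg of oat hulls.
min 0.43x1 + 0.31x2 + 0.11x3 s.t.:
  2.6x1 + 0.7x2 + 1.1x3 ≥ 6.1   (phosphorus)
  15.1x1 + 8.2x2 + 1.5x3 ≥ 17.5   (calcium)
  7.4x1 + 10.4x2 + 4.4x3 ≥ 6.8   (metabolisable energy)
  x1, x2, x3 ≥ 0.
The optimal basis is {alfalfa meal, oat hulls}; molasses drops out. There the phosphorus and calcium constraints are tight.
So alfalfa meal = 0.7946 kg, oat hulls = 3.667 kg.
Objective = 0.43·0.7946 + 0.11·3.667 = 0.74505.

£0.745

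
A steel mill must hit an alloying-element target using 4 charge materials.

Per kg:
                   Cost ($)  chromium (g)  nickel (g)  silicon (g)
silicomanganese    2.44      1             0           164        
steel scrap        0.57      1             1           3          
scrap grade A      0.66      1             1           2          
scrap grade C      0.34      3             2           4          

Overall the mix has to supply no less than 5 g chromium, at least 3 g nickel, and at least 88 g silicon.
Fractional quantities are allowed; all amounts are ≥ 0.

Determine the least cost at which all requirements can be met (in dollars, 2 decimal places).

Let x1 = kg of silicomanganese, x2 = kg of steel scrap, x3 = kg of scrap grade A, x4 = kg of scrap grade C.
Minimize 2.44x1 + 0.57x2 + 0.66x3 + 0.34x4 s.t.:
  1x1 + 1x2 + 1x3 + 3x4 ≥ 5   (chromium)
  1x2 + 1x3 + 2x4 ≥ 3   (nickel)
  164x1 + 3x2 + 2x3 + 4x4 ≥ 88   (silicon)
  x1, x2, x3, x4 ≥ 0.
The cheapest feasible vertex uses only silicomanganese, scrap grade C; steel scrap, scrap grade A are not used. There the chromium, nickel, silicon constraints are tight.
So silicomanganese = 0.5 kg, scrap grade C = 1.5 kg.
Total cost: 2.44·0.5 + 0.34·1.5 = 1.7300.

$1.73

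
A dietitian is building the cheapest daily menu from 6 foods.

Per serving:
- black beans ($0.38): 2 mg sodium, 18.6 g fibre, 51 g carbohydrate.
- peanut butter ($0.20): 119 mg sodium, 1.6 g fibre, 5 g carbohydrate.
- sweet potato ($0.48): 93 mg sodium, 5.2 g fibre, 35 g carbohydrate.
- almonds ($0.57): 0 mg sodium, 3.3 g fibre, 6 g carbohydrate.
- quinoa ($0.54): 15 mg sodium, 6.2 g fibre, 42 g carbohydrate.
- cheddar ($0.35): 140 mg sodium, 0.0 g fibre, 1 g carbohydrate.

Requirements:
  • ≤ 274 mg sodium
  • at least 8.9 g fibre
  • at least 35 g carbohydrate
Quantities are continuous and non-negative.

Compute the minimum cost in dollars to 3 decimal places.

Treat it as an LP. Let x1 = servings of black beans, x2 = servings of peanut butter, x3 = servings of sweet potato, x4 = servings of almonds, x5 = servings of quinoa, x6 = servings of cheddar.
Minimize 0.38x1 + 0.2x2 + 0.48x3 + 0.57x4 + 0.54x5 + 0.35x6 subject to:
  2x1 + 119x2 + 93x3 + 15x5 + 140x6 ≤ 274   (sodium)
  18.6x1 + 1.6x2 + 5.2x3 + 3.3x4 + 6.2x5 ≥ 8.9   (fibre)
  51x1 + 5x2 + 35x3 + 6x4 + 42x5 + 1x6 ≥ 35   (carbohydrate)
  x1, x2, x3, x4, x5, x6 ≥ 0.
At the optimum only black beans is positive (peanut butter, sweet potato, almonds, quinoa, cheddar = 0). Binding constraint: carbohydrate.
So black beans = 0.6863 servings.
Hence cost = 0.38·0.6863 = $0.26079.

$0.261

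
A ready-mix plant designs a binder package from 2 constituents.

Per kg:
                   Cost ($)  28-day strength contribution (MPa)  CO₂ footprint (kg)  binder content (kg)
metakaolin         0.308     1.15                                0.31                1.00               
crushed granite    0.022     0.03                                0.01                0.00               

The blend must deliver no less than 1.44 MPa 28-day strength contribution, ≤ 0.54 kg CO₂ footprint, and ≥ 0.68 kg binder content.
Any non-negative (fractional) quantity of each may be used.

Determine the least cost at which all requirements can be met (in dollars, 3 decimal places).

$0.386

Let x1 = kg of metakaolin, x2 = kg of crushed granite.
Minimize 0.308x1 + 0.022x2 s.t.:
  1.15x1 + 0.03x2 ≥ 1.44   (28-day strength contribution)
  0.31x1 + 0.01x2 ≤ 0.54   (CO₂ footprint)
  1x1 ≥ 0.68   (binder content)
  x1, x2 ≥ 0.
The optimal basis is {metakaolin}; crushed granite drops out. There the 28-day strength contribution constraint is tight.
That vertex is x1 = 1.252.
Objective = 0.308·1.252 = 0.38562.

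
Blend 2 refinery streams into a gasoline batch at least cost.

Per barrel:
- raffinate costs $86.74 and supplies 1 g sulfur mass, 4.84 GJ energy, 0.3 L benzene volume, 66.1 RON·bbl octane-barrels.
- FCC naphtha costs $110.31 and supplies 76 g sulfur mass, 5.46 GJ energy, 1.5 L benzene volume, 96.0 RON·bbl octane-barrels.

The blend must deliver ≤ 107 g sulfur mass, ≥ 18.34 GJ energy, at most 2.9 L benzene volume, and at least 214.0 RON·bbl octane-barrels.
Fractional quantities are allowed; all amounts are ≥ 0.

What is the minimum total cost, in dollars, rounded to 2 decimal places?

Let x1 = barrels of raffinate, x2 = barrels of FCC naphtha.
Minimise 86.74x1 + 110.31x2 with:
  1x1 + 76x2 ≤ 107   (sulfur mass)
  4.84x1 + 5.46x2 ≥ 18.34   (energy)
  0.3x1 + 1.5x2 ≤ 2.9   (benzene volume)
  66.1x1 + 96x2 ≥ 214   (octane-barrels)
  x1, x2 ≥ 0.
The optimal basis is {raffinate}; FCC naphtha drops out. The energy requirement is met with equality.
Solving gives x1 = 3.7893.
Cost = 86.74·3.7893 = 328.6839.

$328.68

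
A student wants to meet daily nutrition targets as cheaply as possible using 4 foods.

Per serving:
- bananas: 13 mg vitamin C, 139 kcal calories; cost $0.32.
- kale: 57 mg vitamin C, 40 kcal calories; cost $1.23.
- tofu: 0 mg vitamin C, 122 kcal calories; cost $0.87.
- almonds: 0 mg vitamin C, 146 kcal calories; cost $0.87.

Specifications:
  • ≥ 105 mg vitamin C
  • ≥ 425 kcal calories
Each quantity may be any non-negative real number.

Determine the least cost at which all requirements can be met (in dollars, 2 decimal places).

$2.37

This is a linear program. Let x1 = servings of bananas, x2 = servings of kale, x3 = servings of tofu, x4 = servings of almonds.
Minimize 0.32x1 + 1.23x2 + 0.87x3 + 0.87x4 s.t.:
  13x1 + 57x2 ≥ 105   (vitamin C)
  139x1 + 40x2 + 122x3 + 146x4 ≥ 425   (calories)
  x1, x2, x3, x4 ≥ 0.
The optimal basis is {bananas, kale}; tofu, almonds drop out. There the vitamin C and calories constraints are tight.
So bananas = 2.705 servings, kale = 1.225 servings.
Objective = 0.32·2.705 + 1.23·1.225 = 2.3724.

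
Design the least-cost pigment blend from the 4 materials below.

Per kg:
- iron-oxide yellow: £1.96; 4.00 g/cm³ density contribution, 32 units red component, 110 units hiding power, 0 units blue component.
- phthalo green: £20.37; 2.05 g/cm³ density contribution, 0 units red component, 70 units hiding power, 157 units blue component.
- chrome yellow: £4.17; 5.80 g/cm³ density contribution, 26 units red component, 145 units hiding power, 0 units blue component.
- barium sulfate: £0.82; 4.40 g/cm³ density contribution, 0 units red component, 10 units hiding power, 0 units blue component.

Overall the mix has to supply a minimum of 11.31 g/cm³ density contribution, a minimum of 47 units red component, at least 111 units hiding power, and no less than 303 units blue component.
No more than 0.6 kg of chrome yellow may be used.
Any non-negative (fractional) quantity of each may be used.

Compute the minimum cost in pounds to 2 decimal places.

£42.47

This is a linear program. Let x1 = kg of iron-oxide yellow, x2 = kg of phthalo green, x3 = kg of chrome yellow, x4 = kg of barium sulfate.
Minimise 1.96x1 + 20.37x2 + 4.17x3 + 0.82x4 s.t.:
  4x1 + 2.05x2 + 5.8x3 + 4.4x4 ≥ 11.31   (density contribution)
  32x1 + 26x3 ≥ 47   (red component)
  110x1 + 70x2 + 145x3 + 10x4 ≥ 111   (hiding power)
  157x2 ≥ 303   (blue component)
  x3 ≤ 0.6
  x1, x2, x3, x4 ≥ 0.
The minimum-cost mix takes nothing from chrome yellow — only iron-oxide yellow, phthalo green, barium sulfate. There the density contribution, red component, blue component constraints are tight.
Optimal quantities: iron-oxide yellow = 1.469 kg, phthalo green = 1.93 kg, barium sulfate = 0.3361 kg.
Hence cost = 1.96·1.469 + 20.37·1.93 + 0.82·0.3361 = £42.4689.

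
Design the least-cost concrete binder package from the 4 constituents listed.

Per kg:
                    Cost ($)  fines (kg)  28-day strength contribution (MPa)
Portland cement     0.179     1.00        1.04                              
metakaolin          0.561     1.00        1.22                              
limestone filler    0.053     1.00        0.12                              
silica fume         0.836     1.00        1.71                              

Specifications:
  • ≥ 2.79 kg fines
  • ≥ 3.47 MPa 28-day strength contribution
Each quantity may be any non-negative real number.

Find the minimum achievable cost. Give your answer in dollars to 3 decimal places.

$0.597

Set it up as a linear program. Let x1 = kg of Portland cement, x2 = kg of metakaolin, x3 = kg of limestone filler, x4 = kg of silica fume.
min 0.179x1 + 0.561x2 + 0.053x3 + 0.836x4 with:
  1x1 + 1x2 + 1x3 + 1x4 ≥ 2.79   (fines)
  1.04x1 + 1.22x2 + 0.12x3 + 1.71x4 ≥ 3.47   (28-day strength contribution)
  x1, x2, x3, x4 ≥ 0.
At the optimum only Portland cement is positive (metakaolin, limestone filler, silica fume = 0). Binding constraint: 28-day strength contribution.
That vertex is x1 = 3.337.
Objective = 0.179·3.337 = 0.59732.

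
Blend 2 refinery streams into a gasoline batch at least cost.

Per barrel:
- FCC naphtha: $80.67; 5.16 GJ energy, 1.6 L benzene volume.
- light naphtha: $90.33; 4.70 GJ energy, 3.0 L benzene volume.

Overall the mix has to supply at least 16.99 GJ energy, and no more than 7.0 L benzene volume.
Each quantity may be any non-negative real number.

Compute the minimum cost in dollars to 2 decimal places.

Let x1 = barrels of FCC naphtha, x2 = barrels of light naphtha.
Minimise 80.67x1 + 90.33x2 subject to:
  5.16x1 + 4.7x2 ≥ 16.99   (energy)
  1.6x1 + 3x2 ≤ 7   (benzene volume)
  x1, x2 ≥ 0.
The optimal basis is {FCC naphtha}; light naphtha drops out. Binding constraint: energy.
Optimal quantities: FCC naphtha = 3.29264 barrels.
Cost = 80.67·3.29264 = 265.6173.

$265.62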